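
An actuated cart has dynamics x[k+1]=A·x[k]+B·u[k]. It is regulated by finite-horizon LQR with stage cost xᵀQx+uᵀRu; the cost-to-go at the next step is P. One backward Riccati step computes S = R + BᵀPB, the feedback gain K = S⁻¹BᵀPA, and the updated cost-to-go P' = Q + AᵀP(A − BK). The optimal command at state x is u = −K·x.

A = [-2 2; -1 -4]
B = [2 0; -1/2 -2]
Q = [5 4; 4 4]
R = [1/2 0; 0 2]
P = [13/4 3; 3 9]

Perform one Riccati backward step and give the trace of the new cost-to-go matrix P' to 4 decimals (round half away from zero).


BᵀP = [5.0000 1.5000; -6.0000 -18.0000]
S = R + BᵀPB = [1/2 0; 0 2] + [9.2500 -3.0000; -3.0000 36.0000] = [9.7500 -3.0000; -3.0000 38.0000]
BᵀPA = [-11.5000 4.0000; 30.0000 60.0000]
K = S⁻¹·BᵀPA = [-0.9599 0.9184; 0.7137 1.6515]
A−BK = [-0.0802 0.1632; -0.0526 -0.2379]
AᵀP(A−BK) = [1.5505 2.0180; 2.0180 6.2393]
P' = Q + AᵀP(A−BK) = [6.5505 6.0180; 6.0180 10.2393]
tr(P') = 16.7898

16.7898


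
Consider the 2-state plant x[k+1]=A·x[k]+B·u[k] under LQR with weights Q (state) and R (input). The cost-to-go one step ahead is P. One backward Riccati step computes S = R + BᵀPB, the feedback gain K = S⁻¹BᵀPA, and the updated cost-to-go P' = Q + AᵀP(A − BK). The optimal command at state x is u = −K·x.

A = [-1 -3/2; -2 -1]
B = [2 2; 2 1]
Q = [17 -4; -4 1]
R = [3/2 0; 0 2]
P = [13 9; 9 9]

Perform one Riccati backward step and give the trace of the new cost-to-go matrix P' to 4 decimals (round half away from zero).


BᵀP = [44.0000 36.0000; 35.0000 27.0000]
S = R + BᵀPB = [3/2 0; 0 2] + [160.0000 124.0000; 124.0000 97.0000] = [161.5000 124.0000; 124.0000 99.0000]
BᵀPA = [-116.0000 -102.0000; -89.0000 -79.5000]
K = S⁻¹·BᵀPA = [-0.7314 -0.3918; 0.0171 -0.3122]
A−BK = [0.4286 -0.0918; -0.5543 0.0959]
AᵀP(A−BK) = [1.6800 0.2571; 0.2571 0.4592]
P' = Q + AᵀP(A−BK) = [18.6800 -3.7429; -3.7429 1.4592]
tr(P') = 20.1392

20.1392


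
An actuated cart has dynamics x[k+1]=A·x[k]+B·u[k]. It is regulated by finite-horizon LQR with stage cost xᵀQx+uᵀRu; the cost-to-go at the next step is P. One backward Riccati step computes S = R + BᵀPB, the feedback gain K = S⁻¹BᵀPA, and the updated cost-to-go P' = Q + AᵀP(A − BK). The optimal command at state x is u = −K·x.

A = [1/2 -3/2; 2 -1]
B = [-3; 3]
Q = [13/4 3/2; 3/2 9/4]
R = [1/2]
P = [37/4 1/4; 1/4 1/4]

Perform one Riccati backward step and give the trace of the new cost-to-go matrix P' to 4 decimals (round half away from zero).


BᵀP = [-27.0000 0.0000]
S = R + BᵀPB = [1/2] + [81.0000] = [81.5000]
BᵀPA = [-13.5000 40.5000]
K = S⁻¹·BᵀPA = [-0.1656 0.4969]
A−BK = [0.0031 -0.0092; 2.4969 -2.4908]
AᵀP(A−BK) = [1.5763 -1.6039; -1.6039 1.6867]
P' = Q + AᵀP(A−BK) = [4.8263 -0.1039; -0.1039 3.9367]
tr(P') = 8.7630

8.7630


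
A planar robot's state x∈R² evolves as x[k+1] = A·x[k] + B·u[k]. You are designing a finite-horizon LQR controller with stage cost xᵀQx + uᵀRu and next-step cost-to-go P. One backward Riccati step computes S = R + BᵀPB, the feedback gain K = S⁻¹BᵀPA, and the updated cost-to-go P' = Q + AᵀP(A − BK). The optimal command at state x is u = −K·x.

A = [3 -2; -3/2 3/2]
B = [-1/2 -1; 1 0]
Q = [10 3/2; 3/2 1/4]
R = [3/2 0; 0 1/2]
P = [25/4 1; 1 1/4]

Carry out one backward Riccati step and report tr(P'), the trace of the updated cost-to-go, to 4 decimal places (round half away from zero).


15.3151

BᵀP = [-2.1250 -0.2500; -6.2500 -1.0000]
S = R + BᵀPB = [3/2 0; 0 1/2] + [0.8125 2.1250; 2.1250 6.2500] = [2.3125 2.1250; 2.1250 6.7500]
BᵀPA = [-6.0000 3.8750; -17.2500 11.0000]
K = S⁻¹·BᵀPA = [-0.3465 0.2507; -2.4465 1.5507]
A−BK = [0.3803 -0.3239; -1.1535 1.2493]
AᵀP(A−BK) = [3.5319 -2.3086; -2.3086 1.5333]
P' = Q + AᵀP(A−BK) = [13.5319 -0.8086; -0.8086 1.7833]
tr(P') = 15.3151


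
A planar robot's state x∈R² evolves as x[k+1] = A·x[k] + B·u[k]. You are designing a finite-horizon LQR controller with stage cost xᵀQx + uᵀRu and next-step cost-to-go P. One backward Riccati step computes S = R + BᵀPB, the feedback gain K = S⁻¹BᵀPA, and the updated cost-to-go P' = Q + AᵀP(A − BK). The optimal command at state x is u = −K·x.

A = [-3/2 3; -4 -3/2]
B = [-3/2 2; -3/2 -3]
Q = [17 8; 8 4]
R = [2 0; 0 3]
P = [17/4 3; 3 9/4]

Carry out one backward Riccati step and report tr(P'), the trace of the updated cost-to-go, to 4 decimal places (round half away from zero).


BᵀP = [-10.8750 -7.8750; -0.5000 -0.7500]
S = R + BᵀPB = [2 0; 0 3] + [28.1250 1.8750; 1.8750 1.2500] = [30.1250 1.8750; 1.8750 4.2500]
BᵀPA = [47.8125 -20.8125; 3.7500 -0.3750]
K = S⁻¹·BᵀPA = [1.5755 -0.7047; 0.1873 0.2227]
A−BK = [0.4886 1.4976; -1.0749 -1.8891]
AᵀP(A−BK) = [5.5325 -2.0151; -2.0151 1.7288]
P' = Q + AᵀP(A−BK) = [22.5325 5.9849; 5.9849 5.7288]
tr(P') = 28.2613

28.2613


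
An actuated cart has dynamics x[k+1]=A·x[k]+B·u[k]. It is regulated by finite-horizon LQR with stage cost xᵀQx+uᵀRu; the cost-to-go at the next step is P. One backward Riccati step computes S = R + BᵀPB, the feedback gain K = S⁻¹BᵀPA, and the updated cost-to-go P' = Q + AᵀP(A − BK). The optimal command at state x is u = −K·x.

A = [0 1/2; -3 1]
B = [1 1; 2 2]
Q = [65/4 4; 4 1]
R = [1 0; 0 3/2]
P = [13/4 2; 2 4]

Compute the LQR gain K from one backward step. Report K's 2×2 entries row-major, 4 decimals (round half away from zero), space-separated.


BᵀP = [7.2500 10.0000; 7.2500 10.0000]
S = R + BᵀPB = [1 0; 0 3/2] + [27.2500 27.2500; 27.2500 27.2500] = [28.2500 27.2500; 27.2500 28.7500]
BᵀPA = [-30.0000 13.6250; -30.0000 13.6250]
K = S⁻¹·BᵀPA = [-0.6463 0.2935; -0.4309 0.1957]
A−BK = [1.0772 0.0108; -0.8456 0.0215]
AᵀP(A−BK) = [3.6840 -0.3232; -0.3232 0.1468]
P' = Q + AᵀP(A−BK) = [19.9340 3.6768; 3.6768 1.1468]
tr(P') = 21.0808

-0.6463 0.2935 -0.4309 0.1957


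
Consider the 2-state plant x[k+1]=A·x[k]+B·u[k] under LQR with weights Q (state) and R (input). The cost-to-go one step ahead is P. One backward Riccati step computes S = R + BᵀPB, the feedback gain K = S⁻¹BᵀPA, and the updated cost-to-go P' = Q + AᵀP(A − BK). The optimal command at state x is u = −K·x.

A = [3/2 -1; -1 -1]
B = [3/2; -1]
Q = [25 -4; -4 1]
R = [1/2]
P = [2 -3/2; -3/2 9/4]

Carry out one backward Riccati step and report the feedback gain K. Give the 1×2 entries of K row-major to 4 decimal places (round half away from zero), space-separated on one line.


BᵀP = [4.5000 -4.5000]
S = R + BᵀPB = [1/2] + [11.2500] = [11.7500]
BᵀPA = [11.2500 0.0000]
K = S⁻¹·BᵀPA = [0.9574 0.0000]
A−BK = [0.0638 -1.0000; -0.0426 -1.0000]
AᵀP(A−BK) = [0.4787 0.0000; 0.0000 1.2500]
P' = Q + AᵀP(A−BK) = [25.4787 -4.0000; -4.0000 2.2500]
tr(P') = 27.7287

0.9574 0.0000


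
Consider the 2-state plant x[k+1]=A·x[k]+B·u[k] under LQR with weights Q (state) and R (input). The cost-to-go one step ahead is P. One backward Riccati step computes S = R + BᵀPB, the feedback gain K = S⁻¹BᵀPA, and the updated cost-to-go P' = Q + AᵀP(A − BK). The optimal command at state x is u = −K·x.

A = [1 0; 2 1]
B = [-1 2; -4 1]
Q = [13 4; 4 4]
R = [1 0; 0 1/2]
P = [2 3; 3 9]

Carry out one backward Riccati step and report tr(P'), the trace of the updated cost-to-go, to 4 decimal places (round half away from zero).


BᵀP = [-14.0000 -39.0000; 7.0000 15.0000]
S = R + BᵀPB = [1 0; 0 1/2] + [170.0000 -67.0000; -67.0000 29.0000] = [171.0000 -67.0000; -67.0000 29.5000]
BᵀPA = [-92.0000 -39.0000; 37.0000 15.0000]
K = S⁻¹·BᵀPA = [-0.4230 -0.2619; 0.2934 -0.0864]
A−BK = [-0.0099 -0.0891; 0.0144 0.0387]
AᵀP(A−BK) = [0.2232 0.0999; 0.0999 0.0810]
P' = Q + AᵀP(A−BK) = [13.2232 4.0999; 4.0999 4.0810]
tr(P') = 17.3042

17.3042


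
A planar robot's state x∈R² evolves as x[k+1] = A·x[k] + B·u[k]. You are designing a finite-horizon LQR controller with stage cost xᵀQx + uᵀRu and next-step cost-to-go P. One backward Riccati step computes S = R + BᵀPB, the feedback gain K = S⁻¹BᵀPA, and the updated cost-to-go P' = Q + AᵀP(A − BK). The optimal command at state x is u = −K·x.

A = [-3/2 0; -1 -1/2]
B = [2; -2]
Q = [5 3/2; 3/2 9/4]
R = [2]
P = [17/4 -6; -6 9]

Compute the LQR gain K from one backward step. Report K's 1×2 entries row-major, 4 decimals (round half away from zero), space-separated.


-0.0073 0.1456

BᵀP = [20.5000 -30.0000]
S = R + BᵀPB = [2] + [101.0000] = [103.0000]
BᵀPA = [-0.7500 15.0000]
K = S⁻¹·BᵀPA = [-0.0073 0.1456]
A−BK = [-1.4854 -0.2913; -1.0146 -0.2087]
AᵀP(A−BK) = [0.5570 0.1092; 0.1092 0.0655]
P' = Q + AᵀP(A−BK) = [5.5570 1.6092; 1.6092 2.3155]
tr(P') = 7.8726


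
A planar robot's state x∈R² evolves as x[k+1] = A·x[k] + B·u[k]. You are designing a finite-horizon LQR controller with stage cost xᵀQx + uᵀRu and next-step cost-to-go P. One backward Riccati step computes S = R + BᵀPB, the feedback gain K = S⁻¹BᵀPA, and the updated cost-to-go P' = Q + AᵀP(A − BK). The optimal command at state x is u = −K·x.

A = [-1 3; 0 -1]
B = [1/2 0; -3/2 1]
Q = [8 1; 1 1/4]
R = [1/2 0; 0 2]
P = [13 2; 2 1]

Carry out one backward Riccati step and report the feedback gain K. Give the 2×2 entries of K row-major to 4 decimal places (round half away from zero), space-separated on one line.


-1.3143 4.0571 -0.8857 2.3429

BᵀP = [3.5000 -0.5000; 2.0000 1.0000]
S = R + BᵀPB = [1/2 0; 0 2] + [2.5000 -0.5000; -0.5000 1.0000] = [3.0000 -0.5000; -0.5000 3.0000]
BᵀPA = [-3.5000 11.0000; -2.0000 5.0000]
K = S⁻¹·BᵀPA = [-1.3143 4.0571; -0.8857 2.3429]
A−BK = [-0.3429 0.9714; -1.0857 2.7429]
AᵀP(A−BK) = [6.6286 -18.1143; -18.1143 49.6571]
P' = Q + AᵀP(A−BK) = [14.6286 -17.1143; -17.1143 49.9071]
tr(P') = 64.5357


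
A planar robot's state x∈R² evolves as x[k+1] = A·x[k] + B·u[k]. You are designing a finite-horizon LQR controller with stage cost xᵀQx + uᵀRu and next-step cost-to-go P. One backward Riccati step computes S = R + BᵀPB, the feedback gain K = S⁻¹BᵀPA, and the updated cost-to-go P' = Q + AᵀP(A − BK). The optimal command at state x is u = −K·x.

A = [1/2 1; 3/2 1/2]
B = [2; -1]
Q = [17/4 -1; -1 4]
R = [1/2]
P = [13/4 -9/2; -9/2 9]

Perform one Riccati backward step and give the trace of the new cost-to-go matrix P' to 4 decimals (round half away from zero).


12.0502

BᵀP = [11.0000 -18.0000]
S = R + BᵀPB = [1/2] + [40.0000] = [40.5000]
BᵀPA = [-21.5000 2.0000]
K = S⁻¹·BᵀPA = [-0.5309 0.0494]
A−BK = [1.5617 0.9012; 0.9691 0.5494]
AᵀP(A−BK) = [2.8989 1.5617; 1.5617 0.9012]
P' = Q + AᵀP(A−BK) = [7.1489 0.5617; 0.5617 4.9012]
tr(P') = 12.0502


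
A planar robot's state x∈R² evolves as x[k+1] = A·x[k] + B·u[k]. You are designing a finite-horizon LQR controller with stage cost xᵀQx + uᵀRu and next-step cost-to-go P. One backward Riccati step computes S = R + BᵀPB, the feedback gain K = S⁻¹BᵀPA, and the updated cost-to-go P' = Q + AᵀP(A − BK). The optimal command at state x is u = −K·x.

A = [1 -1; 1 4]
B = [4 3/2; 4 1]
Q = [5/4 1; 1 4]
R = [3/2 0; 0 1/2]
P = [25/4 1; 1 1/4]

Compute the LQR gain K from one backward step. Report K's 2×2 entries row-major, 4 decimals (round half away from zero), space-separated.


0.1811 0.0348 0.1876 -0.2842

BᵀP = [29.0000 5.0000; 10.3750 1.7500]
S = R + BᵀPB = [3/2 0; 0 1/2] + [136.0000 48.5000; 48.5000 17.3125] = [137.5000 48.5000; 48.5000 17.8125]
BᵀPA = [34.0000 -9.0000; 12.1250 -3.3750]
K = S⁻¹·BᵀPA = [0.1811 0.0348; 0.1876 -0.2842]
A−BK = [-0.0058 -0.7129; 0.0880 4.1450]
AᵀP(A−BK) = [0.0679 0.0131; 0.0131 1.6039]
P' = Q + AᵀP(A−BK) = [1.3179 1.0131; 1.0131 5.6039]
tr(P') = 6.9218


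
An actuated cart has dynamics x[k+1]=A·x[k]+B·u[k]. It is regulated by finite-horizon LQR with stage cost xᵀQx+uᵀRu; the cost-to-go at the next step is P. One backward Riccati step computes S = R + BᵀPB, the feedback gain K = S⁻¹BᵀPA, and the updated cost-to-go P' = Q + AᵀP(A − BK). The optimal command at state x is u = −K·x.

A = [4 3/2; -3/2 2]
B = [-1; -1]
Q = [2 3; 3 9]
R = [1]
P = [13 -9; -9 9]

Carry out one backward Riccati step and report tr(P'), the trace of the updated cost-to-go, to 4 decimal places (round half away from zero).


300.1000

BᵀP = [-4.0000 0.0000]
S = R + BᵀPB = [1] + [4.0000] = [5.0000]
BᵀPA = [-16.0000 -6.0000]
K = S⁻¹·BᵀPA = [-3.2000 -1.2000]
A−BK = [0.8000 0.3000; -4.7000 0.8000]
AᵀP(A−BK) = [285.0500 -19.9500; -19.9500 4.0500]
P' = Q + AᵀP(A−BK) = [287.0500 -16.9500; -16.9500 13.0500]
tr(P') = 300.1000


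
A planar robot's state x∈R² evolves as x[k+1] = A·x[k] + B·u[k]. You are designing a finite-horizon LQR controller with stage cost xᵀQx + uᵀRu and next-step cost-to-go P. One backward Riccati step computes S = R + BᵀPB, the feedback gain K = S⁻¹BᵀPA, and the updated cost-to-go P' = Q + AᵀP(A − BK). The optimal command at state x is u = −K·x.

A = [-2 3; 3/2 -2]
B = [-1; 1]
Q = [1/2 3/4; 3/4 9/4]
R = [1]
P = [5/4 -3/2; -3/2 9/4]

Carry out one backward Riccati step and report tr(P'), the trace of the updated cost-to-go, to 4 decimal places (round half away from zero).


10.4854

BᵀP = [-2.7500 3.7500]
S = R + BᵀPB = [1] + [6.5000] = [7.5000]
BᵀPA = [11.1250 -15.7500]
K = S⁻¹·BᵀPA = [1.4833 -2.1000]
A−BK = [-0.5167 0.9000; 0.0167 0.1000]
AᵀP(A−BK) = [2.5604 -3.6375; -3.6375 5.1750]
P' = Q + AᵀP(A−BK) = [3.0604 -2.8875; -2.8875 7.4250]
tr(P') = 10.4854


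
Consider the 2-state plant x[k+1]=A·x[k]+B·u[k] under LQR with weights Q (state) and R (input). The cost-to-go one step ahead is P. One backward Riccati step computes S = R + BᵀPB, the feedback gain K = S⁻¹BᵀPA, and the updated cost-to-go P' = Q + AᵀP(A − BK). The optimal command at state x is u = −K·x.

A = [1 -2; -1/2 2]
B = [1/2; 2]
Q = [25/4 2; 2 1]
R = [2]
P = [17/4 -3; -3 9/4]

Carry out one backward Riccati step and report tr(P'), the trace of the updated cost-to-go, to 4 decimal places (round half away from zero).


29.1115

BᵀP = [-3.8750 3.0000]
S = R + BᵀPB = [2] + [4.0625] = [6.0625]
BᵀPA = [-5.3750 13.7500]
K = S⁻¹·BᵀPA = [-0.8866 2.2680]
A−BK = [1.4433 -3.1340; 1.2732 -2.5361]
AᵀP(A−BK) = [3.0470 -7.5593; -7.5593 18.8144]
P' = Q + AᵀP(A−BK) = [9.2970 -5.5593; -5.5593 19.8144]
tr(P') = 29.1115


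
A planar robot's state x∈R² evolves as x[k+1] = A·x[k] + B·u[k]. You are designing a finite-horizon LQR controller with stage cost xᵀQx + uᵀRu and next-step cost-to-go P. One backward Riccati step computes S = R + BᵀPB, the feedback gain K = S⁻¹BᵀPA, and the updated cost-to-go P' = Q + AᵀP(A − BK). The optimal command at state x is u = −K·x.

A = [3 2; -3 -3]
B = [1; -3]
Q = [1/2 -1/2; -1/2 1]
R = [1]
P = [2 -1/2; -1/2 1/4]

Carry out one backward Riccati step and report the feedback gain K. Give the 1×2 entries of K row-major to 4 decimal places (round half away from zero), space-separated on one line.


1.7273 1.3030

BᵀP = [3.5000 -1.2500]
S = R + BᵀPB = [1] + [7.2500] = [8.2500]
BᵀPA = [14.2500 10.7500]
K = S⁻¹·BᵀPA = [1.7273 1.3030]
A−BK = [1.2727 0.6970; 2.1818 0.9091]
AᵀP(A−BK) = [4.6364 3.1818; 3.1818 2.2424]
P' = Q + AᵀP(A−BK) = [5.1364 2.6818; 2.6818 3.2424]
tr(P') = 8.3788


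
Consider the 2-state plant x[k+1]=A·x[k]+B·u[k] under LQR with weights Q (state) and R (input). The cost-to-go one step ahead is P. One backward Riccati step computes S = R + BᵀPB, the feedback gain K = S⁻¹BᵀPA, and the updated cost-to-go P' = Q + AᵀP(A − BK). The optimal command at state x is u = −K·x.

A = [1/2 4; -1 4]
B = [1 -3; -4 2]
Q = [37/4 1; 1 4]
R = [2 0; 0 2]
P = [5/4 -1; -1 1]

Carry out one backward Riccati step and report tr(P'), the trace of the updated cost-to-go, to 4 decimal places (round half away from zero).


16.4422

BᵀP = [5.2500 -5.0000; -5.7500 5.0000]
S = R + BᵀPB = [2 0; 0 2] + [25.2500 -25.7500; -25.7500 27.2500] = [27.2500 -25.7500; -25.7500 29.2500]
BᵀPA = [7.6250 1.0000; -7.8750 -3.0000]
K = S⁻¹·BᵀPA = [0.1511 -0.3582; -0.1362 -0.4179]
A−BK = [-0.0597 3.1045; -0.1231 3.4030]
AᵀP(A−BK) = [0.0877 -0.0597; -0.0597 3.1045]
P' = Q + AᵀP(A−BK) = [9.3377 0.9403; 0.9403 7.1045]
tr(P') = 16.4422


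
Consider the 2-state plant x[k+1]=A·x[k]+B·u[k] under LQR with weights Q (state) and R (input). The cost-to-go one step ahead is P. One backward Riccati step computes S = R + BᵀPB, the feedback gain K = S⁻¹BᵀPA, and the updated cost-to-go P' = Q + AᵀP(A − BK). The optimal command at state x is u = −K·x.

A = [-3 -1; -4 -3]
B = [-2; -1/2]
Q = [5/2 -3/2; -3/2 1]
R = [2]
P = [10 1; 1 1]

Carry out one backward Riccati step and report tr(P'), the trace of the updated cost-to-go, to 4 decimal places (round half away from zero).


BᵀP = [-20.5000 -2.5000]
S = R + BᵀPB = [2] + [42.2500] = [44.2500]
BᵀPA = [71.5000 28.0000]
K = S⁻¹·BᵀPA = [1.6158 0.6328]
A−BK = [0.2316 0.2655; -3.1921 -2.6836]
AᵀP(A−BK) = [14.4689 9.7571; 9.7571 7.2825]
P' = Q + AᵀP(A−BK) = [16.9689 8.2571; 8.2571 8.2825]
tr(P') = 25.2514

25.2514


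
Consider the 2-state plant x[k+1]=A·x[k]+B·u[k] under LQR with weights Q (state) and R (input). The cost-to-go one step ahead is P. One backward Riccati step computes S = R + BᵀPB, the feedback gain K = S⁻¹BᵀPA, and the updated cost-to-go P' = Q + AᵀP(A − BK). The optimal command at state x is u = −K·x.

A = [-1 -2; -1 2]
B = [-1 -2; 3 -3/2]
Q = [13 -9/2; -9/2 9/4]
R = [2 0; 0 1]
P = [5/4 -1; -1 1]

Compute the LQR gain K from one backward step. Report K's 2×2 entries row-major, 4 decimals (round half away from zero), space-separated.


-0.0197 0.8510 0.2442 0.3878

BᵀP = [-4.2500 4.0000; -1.0000 0.5000]
S = R + BᵀPB = [2 0; 0 1] + [16.2500 2.5000; 2.5000 1.2500] = [18.2500 2.5000; 2.5000 2.2500]
BᵀPA = [0.2500 16.5000; 0.5000 3.0000]
K = S⁻¹·BᵀPA = [-0.0197 0.8510; 0.2442 0.3878]
A−BK = [-0.5314 -0.3734; -0.5745 0.0287]
AᵀP(A−BK) = [0.1329 0.0934; 0.0934 1.7953]
P' = Q + AᵀP(A−BK) = [13.1329 -4.4066; -4.4066 4.0453]
tr(P') = 17.1782


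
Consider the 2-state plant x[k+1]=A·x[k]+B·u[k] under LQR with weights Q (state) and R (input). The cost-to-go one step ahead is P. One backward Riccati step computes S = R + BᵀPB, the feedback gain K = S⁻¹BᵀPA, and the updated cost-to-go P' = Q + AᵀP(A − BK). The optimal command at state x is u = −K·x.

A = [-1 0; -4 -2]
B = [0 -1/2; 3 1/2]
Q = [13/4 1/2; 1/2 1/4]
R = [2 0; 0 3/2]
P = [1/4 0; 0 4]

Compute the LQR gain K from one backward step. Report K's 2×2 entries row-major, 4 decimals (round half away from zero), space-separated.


-1.2342 -0.6110 -0.1833 -0.1303

BᵀP = [0.0000 12.0000; -0.1250 2.0000]
S = R + BᵀPB = [2 0; 0 3/2] + [36.0000 6.0000; 6.0000 1.0625] = [38.0000 6.0000; 6.0000 2.5625]
BᵀPA = [-48.0000 -24.0000; -7.8750 -4.0000]
K = S⁻¹·BᵀPA = [-1.2342 -0.6110; -0.1833 -0.1303]
A−BK = [-1.0916 -0.0652; -0.2057 -0.1018]
AᵀP(A−BK) = [3.5642 1.6456; 1.6456 0.8147]
P' = Q + AᵀP(A−BK) = [6.8142 2.1456; 2.1456 1.0647]
tr(P') = 7.8788


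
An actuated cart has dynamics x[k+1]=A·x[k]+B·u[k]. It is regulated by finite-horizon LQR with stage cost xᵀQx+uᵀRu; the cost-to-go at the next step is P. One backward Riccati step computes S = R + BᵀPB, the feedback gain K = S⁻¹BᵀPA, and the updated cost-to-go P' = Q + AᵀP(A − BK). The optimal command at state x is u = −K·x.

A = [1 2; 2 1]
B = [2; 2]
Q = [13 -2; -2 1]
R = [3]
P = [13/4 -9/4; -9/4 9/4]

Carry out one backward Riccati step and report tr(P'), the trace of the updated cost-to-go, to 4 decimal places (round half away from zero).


20.6429

BᵀP = [2.0000 0.0000]
S = R + BᵀPB = [3] + [4.0000] = [7.0000]
BᵀPA = [2.0000 4.0000]
K = S⁻¹·BᵀPA = [0.2857 0.5714]
A−BK = [0.4286 0.8571; 1.4286 -0.1429]
AᵀP(A−BK) = [2.6786 -1.3929; -1.3929 3.9643]
P' = Q + AᵀP(A−BK) = [15.6786 -3.3929; -3.3929 4.9643]
tr(P') = 20.6429


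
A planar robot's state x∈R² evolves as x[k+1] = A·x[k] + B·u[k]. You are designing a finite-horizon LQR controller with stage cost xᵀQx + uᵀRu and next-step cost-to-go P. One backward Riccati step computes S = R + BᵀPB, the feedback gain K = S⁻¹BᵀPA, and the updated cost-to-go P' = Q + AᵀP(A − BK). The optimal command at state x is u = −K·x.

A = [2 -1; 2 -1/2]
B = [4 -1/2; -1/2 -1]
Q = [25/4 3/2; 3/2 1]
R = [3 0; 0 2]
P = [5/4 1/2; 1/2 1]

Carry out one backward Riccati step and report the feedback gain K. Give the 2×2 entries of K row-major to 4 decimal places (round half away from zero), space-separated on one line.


0.4432 -0.2150 -0.7955 0.2405

BᵀP = [4.7500 1.5000; -1.1250 -1.2500]
S = R + BᵀPB = [3 0; 0 2] + [18.2500 -3.8750; -3.8750 1.8125] = [21.2500 -3.8750; -3.8750 3.8125]
BᵀPA = [12.5000 -5.5000; -4.7500 1.7500]
K = S⁻¹·BᵀPA = [0.4432 -0.2150; -0.7955 0.2405]
A−BK = [-0.1705 -0.0199; 1.4261 -0.3670]
AᵀP(A−BK) = [3.6818 -1.1705; -1.1705 0.3968]
P' = Q + AᵀP(A−BK) = [9.9318 0.3295; 0.3295 1.3968]
tr(P') = 11.3286


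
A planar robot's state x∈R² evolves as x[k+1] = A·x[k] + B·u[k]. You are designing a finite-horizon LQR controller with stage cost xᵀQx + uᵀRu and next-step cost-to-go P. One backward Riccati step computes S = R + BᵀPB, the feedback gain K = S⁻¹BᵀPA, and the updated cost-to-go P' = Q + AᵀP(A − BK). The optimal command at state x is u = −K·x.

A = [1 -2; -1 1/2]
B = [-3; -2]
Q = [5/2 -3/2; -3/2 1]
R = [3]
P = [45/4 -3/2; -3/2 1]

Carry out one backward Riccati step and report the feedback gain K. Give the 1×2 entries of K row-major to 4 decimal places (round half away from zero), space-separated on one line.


-0.3684 0.6953

BᵀP = [-30.7500 2.5000]
S = R + BᵀPB = [3] + [87.2500] = [90.2500]
BᵀPA = [-33.2500 62.7500]
K = S⁻¹·BᵀPA = [-0.3684 0.6953]
A−BK = [-0.1053 0.0859; -1.7368 1.8906]
AᵀP(A−BK) = [3.0000 -3.6316; -3.6316 4.6205]
P' = Q + AᵀP(A−BK) = [5.5000 -5.1316; -5.1316 5.6205]
tr(P') = 11.1205


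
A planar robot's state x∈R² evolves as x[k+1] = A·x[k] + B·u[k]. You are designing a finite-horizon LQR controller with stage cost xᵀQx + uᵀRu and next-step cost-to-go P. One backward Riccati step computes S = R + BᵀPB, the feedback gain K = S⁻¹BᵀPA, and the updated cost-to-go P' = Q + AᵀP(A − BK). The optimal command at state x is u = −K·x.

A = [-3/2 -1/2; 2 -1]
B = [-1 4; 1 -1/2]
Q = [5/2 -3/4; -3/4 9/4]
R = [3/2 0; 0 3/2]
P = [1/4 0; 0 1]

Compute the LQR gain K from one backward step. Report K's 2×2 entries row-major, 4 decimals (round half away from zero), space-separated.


BᵀP = [-0.2500 1.0000; 1.0000 -0.5000]
S = R + BᵀPB = [3/2 0; 0 3/2] + [1.2500 -1.5000; -1.5000 4.2500] = [2.7500 -1.5000; -1.5000 5.7500]
BᵀPA = [2.3750 -0.8750; -2.5000 0.0000]
K = S⁻¹·BᵀPA = [0.7304 -0.3710; -0.2442 -0.0968]
A−BK = [0.2074 -0.4839; 1.1475 -0.6774]
AᵀP(A−BK) = [2.2172 -1.1734; -1.1734 0.7379]
P' = Q + AᵀP(A−BK) = [4.7172 -1.9234; -1.9234 2.9879]
tr(P') = 7.7051

0.7304 -0.3710 -0.2442 -0.0968


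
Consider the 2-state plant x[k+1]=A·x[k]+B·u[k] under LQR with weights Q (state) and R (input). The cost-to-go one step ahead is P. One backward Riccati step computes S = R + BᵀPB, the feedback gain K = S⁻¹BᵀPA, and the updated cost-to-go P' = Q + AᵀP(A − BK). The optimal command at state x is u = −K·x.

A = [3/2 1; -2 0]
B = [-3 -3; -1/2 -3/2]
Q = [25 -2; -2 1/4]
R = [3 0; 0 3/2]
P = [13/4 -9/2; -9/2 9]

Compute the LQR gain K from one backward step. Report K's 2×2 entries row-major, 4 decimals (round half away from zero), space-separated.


-1.9113 -0.3710 1.2097 0.0323

BᵀP = [-7.5000 9.0000; -3.0000 0.0000]
S = R + BᵀPB = [3 0; 0 3/2] + [18.0000 9.0000; 9.0000 9.0000] = [21.0000 9.0000; 9.0000 10.5000]
BᵀPA = [-29.2500 -7.5000; -4.5000 -3.0000]
K = S⁻¹·BᵀPA = [-1.9113 -0.3710; 1.2097 0.0323]
A−BK = [-0.6048 -0.0161; -1.1411 -0.1371]
AᵀP(A−BK) = [19.8508 3.1694; 3.1694 0.5645]
P' = Q + AᵀP(A−BK) = [44.8508 1.1694; 1.1694 0.8145]
tr(P') = 45.6653


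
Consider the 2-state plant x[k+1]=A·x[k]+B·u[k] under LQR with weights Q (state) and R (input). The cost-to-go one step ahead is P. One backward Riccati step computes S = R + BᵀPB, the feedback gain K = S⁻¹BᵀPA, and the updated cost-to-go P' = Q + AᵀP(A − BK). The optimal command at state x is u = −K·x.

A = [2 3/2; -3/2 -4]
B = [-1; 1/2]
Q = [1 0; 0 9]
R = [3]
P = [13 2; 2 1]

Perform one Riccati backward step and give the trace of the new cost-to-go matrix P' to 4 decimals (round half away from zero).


30.1974

BᵀP = [-12.0000 -1.5000]
S = R + BᵀPB = [3] + [11.2500] = [14.2500]
BᵀPA = [-21.7500 -12.0000]
K = S⁻¹·BᵀPA = [-1.5263 -0.8421]
A−BK = [0.4737 0.6579; -0.7368 -3.5789]
AᵀP(A−BK) = [9.0526 6.1842; 6.1842 11.1447]
P' = Q + AᵀP(A−BK) = [10.0526 6.1842; 6.1842 20.1447]
tr(P') = 30.1974


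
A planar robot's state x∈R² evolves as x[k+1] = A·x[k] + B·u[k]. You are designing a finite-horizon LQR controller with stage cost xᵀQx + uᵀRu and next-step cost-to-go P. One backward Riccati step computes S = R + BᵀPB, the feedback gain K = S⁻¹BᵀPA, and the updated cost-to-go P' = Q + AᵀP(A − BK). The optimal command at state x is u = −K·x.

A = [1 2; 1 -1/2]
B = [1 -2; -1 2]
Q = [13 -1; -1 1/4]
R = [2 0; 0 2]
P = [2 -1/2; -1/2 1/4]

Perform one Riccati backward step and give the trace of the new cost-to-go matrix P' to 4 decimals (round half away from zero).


BᵀP = [2.5000 -0.7500; -5.0000 1.5000]
S = R + BᵀPB = [2 0; 0 2] + [3.2500 -6.5000; -6.5000 13.0000] = [5.2500 -6.5000; -6.5000 15.0000]
BᵀPA = [1.7500 5.3750; -3.5000 -10.7500]
K = S⁻¹·BᵀPA = [0.0959 0.2945; -0.1918 -0.5890]
A−BK = [0.5205 0.5274; 1.4795 0.9726]
AᵀP(A−BK) = [0.4110 0.5479; 0.5479 1.1473]
P' = Q + AᵀP(A−BK) = [13.4110 -0.4521; -0.4521 1.3973]
tr(P') = 14.8082

14.8082


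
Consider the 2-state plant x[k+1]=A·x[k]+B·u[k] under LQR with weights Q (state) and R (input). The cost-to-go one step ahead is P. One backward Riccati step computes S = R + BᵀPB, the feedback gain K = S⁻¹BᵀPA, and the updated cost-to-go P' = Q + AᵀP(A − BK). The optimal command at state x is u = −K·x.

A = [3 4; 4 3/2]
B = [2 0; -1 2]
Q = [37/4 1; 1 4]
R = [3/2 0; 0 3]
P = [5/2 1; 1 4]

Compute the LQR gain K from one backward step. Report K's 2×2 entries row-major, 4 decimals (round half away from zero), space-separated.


1.1259 1.6148 2.2370 1.3926

BᵀP = [4.0000 -2.0000; 2.0000 8.0000]
S = R + BᵀPB = [3/2 0; 0 3] + [10.0000 -4.0000; -4.0000 16.0000] = [11.5000 -4.0000; -4.0000 19.0000]
BᵀPA = [4.0000 13.0000; 38.0000 20.0000]
K = S⁻¹·BᵀPA = [1.1259 1.6148; 2.2370 1.3926]
A−BK = [0.7481 0.7704; 0.6519 0.3296]
AᵀP(A−BK) = [20.9889 15.1222; 15.1222 12.1556]
P' = Q + AᵀP(A−BK) = [30.2389 16.1222; 16.1222 16.1556]
tr(P') = 46.3944


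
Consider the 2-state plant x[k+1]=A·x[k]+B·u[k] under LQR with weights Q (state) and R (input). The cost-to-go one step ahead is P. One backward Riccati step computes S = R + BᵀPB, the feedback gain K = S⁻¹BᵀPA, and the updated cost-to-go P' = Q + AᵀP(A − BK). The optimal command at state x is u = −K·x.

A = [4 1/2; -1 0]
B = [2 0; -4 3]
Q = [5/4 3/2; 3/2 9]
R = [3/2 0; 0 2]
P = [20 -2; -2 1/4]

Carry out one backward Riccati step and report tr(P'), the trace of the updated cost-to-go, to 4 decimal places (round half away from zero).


BᵀP = [48.0000 -5.0000; -6.0000 0.7500]
S = R + BᵀPB = [3/2 0; 0 2] + [116.0000 -15.0000; -15.0000 2.2500] = [117.5000 -15.0000; -15.0000 4.2500]
BᵀPA = [197.0000 24.0000; -24.7500 -3.0000]
K = S⁻¹·BᵀPA = [1.6984 0.2077; 0.1708 0.0273]
A−BK = [0.6032 0.0845; 5.2811 0.7490]
AᵀP(A−BK) = [5.8925 0.7508; 0.7508 0.0961]
P' = Q + AᵀP(A−BK) = [7.1425 2.2508; 2.2508 9.0961]
tr(P') = 16.2386

16.2386


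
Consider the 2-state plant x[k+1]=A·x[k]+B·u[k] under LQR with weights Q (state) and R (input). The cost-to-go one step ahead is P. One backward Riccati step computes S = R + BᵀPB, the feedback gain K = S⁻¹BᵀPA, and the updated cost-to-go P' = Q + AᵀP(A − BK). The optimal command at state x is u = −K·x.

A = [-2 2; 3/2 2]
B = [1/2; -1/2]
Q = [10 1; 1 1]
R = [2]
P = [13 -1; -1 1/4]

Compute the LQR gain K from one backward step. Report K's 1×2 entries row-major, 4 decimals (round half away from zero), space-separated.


-2.5699 2.1935

BᵀP = [7.0000 -0.6250]
S = R + BᵀPB = [2] + [3.8125] = [5.8125]
BᵀPA = [-14.9375 12.7500]
K = S⁻¹·BᵀPA = [-2.5699 2.1935]
A−BK = [-0.7151 0.9032; 0.2151 3.0968]
AᵀP(A−BK) = [20.1747 -17.4839; -17.4839 17.0323]
P' = Q + AᵀP(A−BK) = [30.1747 -16.4839; -16.4839 18.0323]
tr(P') = 48.2070


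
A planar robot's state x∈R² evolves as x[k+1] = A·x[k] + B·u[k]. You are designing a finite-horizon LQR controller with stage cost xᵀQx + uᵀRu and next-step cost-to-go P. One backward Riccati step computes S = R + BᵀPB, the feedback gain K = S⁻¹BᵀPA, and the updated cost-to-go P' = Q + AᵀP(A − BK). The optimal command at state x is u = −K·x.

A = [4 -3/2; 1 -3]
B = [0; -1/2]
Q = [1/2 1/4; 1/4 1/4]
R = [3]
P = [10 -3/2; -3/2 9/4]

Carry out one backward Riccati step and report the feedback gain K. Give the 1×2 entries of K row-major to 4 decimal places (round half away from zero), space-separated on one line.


BᵀP = [0.7500 -1.1250]
S = R + BᵀPB = [3] + [0.5625] = [3.5625]
BᵀPA = [1.8750 2.2500]
K = S⁻¹·BᵀPA = [0.5263 0.6316]
A−BK = [4.0000 -1.5000; 1.2632 -2.6842]
AᵀP(A−BK) = [149.2632 -47.6842; -47.6842 27.8289]
P' = Q + AᵀP(A−BK) = [149.7632 -47.4342; -47.4342 28.0789]
tr(P') = 177.8421

0.5263 0.6316


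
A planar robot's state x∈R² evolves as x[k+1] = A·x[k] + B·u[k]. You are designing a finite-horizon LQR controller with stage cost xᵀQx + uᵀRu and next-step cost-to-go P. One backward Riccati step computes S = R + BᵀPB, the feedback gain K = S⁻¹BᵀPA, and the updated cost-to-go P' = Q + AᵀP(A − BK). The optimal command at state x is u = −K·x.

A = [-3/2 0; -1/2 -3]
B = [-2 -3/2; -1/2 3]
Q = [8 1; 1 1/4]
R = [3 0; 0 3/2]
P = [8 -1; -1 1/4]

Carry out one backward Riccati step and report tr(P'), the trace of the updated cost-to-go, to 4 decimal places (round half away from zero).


9.7928

BᵀP = [-15.5000 1.8750; -15.0000 2.2500]
S = R + BᵀPB = [3 0; 0 3/2] + [30.0625 28.8750; 28.8750 29.2500] = [33.0625 28.8750; 28.8750 30.7500]
BᵀPA = [22.3125 -5.6250; 21.3750 -6.7500]
K = S⁻¹·BᵀPA = [0.3767 0.1199; 0.3414 -0.3321]
A−BK = [-0.2345 -0.2583; -1.3357 -1.9436]
AᵀP(A−BK) = [0.8601 0.2983; 0.2983 0.6827]
P' = Q + AᵀP(A−BK) = [8.8601 1.2983; 1.2983 0.9327]
tr(P') = 9.7928


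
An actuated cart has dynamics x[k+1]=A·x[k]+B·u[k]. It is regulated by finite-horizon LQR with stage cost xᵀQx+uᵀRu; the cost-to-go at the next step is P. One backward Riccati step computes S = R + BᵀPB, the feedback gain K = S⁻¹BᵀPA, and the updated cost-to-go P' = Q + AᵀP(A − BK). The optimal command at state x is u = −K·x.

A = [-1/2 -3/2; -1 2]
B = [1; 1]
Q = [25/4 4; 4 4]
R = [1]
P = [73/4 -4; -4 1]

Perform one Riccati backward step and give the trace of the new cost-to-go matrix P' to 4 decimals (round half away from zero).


BᵀP = [14.2500 -3.0000]
S = R + BᵀPB = [1] + [11.2500] = [12.2500]
BᵀPA = [-4.1250 -27.3750]
K = S⁻¹·BᵀPA = [-0.3367 -2.2347]
A−BK = [-0.1633 0.7347; -0.6633 4.2347]
AᵀP(A−BK) = [0.1735 0.4694; 0.4694 7.8878]
P' = Q + AᵀP(A−BK) = [6.4235 4.4694; 4.4694 11.8878]
tr(P') = 18.3112

18.3112


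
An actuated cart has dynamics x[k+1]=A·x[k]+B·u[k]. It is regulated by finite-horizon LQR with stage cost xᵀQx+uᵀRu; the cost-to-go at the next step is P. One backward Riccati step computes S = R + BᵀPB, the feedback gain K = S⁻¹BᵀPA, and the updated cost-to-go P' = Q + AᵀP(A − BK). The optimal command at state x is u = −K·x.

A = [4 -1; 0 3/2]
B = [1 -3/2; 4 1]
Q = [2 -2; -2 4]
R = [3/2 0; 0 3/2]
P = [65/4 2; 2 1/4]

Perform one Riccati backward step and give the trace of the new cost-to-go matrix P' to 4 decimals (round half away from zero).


12.0224

BᵀP = [24.2500 3.0000; -22.3750 -2.7500]
S = R + BᵀPB = [3/2 0; 0 3/2] + [36.2500 -33.3750; -33.3750 30.8125] = [37.7500 -33.3750; -33.3750 32.3125]
BᵀPA = [97.0000 -19.7500; -89.5000 18.2500]
K = S⁻¹·BᵀPA = [1.3904 -0.2746; -1.3337 0.2812]
A−BK = [0.6090 -0.3036; -4.2278 2.3171]
AᵀP(A−BK) = [5.7645 -1.1995; -1.1995 0.2579]
P' = Q + AᵀP(A−BK) = [7.7645 -3.1995; -3.1995 4.2579]
tr(P') = 12.0224


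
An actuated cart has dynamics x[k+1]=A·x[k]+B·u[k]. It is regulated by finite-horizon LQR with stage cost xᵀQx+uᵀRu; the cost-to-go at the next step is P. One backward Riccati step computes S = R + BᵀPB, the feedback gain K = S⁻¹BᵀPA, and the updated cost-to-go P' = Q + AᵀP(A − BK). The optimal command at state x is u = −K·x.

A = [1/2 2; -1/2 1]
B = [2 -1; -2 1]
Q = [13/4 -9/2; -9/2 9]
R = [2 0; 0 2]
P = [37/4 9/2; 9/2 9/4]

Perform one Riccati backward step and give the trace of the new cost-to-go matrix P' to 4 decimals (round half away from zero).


21.9784

BᵀP = [9.5000 4.5000; -4.7500 -2.2500]
S = R + BᵀPB = [2 0; 0 2] + [10.0000 -5.0000; -5.0000 2.5000] = [12.0000 -5.0000; -5.0000 4.5000]
BᵀPA = [2.5000 23.5000; -1.2500 -11.7500]
K = S⁻¹·BᵀPA = [0.1724 1.6207; -0.0862 -0.8103]
A−BK = [0.0690 -2.0517; -0.0690 5.0517]
AᵀP(A−BK) = [0.0862 0.8103; 0.8103 9.6422]
P' = Q + AᵀP(A−BK) = [3.3362 -3.6897; -3.6897 18.6422]
tr(P') = 21.9784


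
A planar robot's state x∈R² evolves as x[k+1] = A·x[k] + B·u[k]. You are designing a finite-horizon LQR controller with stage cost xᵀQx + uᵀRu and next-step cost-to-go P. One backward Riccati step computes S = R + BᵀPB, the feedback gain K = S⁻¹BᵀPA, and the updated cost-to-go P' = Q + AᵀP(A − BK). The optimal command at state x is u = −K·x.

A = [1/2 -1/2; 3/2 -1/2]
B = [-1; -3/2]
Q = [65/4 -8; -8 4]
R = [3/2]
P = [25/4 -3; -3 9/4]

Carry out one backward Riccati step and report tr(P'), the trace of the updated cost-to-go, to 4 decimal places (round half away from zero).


22.1619

BᵀP = [-1.7500 -0.3750]
S = R + BᵀPB = [3/2] + [2.3125] = [3.8125]
BᵀPA = [-1.4375 1.0625]
K = S⁻¹·BᵀPA = [-0.3770 0.2787]
A−BK = [0.1230 -0.2213; 0.9344 -0.0820]
AᵀP(A−BK) = [1.5830 0.1506; 0.1506 0.3289]
P' = Q + AᵀP(A−BK) = [17.8330 -7.8494; -7.8494 4.3289]
tr(P') = 22.1619


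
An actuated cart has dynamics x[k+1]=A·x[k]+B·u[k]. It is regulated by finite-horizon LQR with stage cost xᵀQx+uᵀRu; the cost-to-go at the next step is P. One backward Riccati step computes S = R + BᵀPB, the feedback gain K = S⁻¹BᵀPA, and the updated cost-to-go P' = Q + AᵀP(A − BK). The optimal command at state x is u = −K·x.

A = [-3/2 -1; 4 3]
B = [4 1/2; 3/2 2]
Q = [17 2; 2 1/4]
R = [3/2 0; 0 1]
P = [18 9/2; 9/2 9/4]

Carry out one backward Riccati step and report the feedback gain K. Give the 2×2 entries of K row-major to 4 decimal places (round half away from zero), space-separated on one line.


BᵀP = [78.7500 21.3750; 18.0000 6.7500]
S = R + BᵀPB = [3/2 0; 0 1] + [347.0625 82.1250; 82.1250 22.5000] = [348.5625 82.1250; 82.1250 23.5000]
BᵀPA = [-32.6250 -14.6250; 0.0000 2.2500]
K = S⁻¹·BᵀPA = [-0.5300 -0.3653; 1.8520 1.3723]
A−BK = [-0.3062 -0.2250; 1.0909 0.8033]
AᵀP(A−BK) = [5.2102 3.8324; 3.8324 2.8199]
P' = Q + AᵀP(A−BK) = [22.2102 5.8324; 5.8324 3.0699]
tr(P') = 25.2801

-0.5300 -0.3653 1.8520 1.3723


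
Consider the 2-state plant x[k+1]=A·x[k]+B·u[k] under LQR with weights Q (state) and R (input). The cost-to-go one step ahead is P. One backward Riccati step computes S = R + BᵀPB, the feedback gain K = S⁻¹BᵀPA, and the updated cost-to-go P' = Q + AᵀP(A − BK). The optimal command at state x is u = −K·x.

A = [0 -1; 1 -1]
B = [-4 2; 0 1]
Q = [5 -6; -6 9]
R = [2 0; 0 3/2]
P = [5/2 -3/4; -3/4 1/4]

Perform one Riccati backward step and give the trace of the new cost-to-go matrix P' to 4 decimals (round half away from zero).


14.1035

BᵀP = [-10.0000 3.0000; 4.2500 -1.2500]
S = R + BᵀPB = [2 0; 0 3/2] + [40.0000 -17.0000; -17.0000 7.2500] = [42.0000 -17.0000; -17.0000 8.7500]
BᵀPA = [3.0000 7.0000; -1.2500 -3.0000]
K = S⁻¹·BᵀPA = [0.0637 0.1306; -0.0191 -0.0892]
A−BK = [0.2930 -0.2994; 1.0191 -0.9108]
AᵀP(A−BK) = [0.0350 -0.0032; -0.0032 0.0685]
P' = Q + AᵀP(A−BK) = [5.0350 -6.0032; -6.0032 9.0685]
tr(P') = 14.1035


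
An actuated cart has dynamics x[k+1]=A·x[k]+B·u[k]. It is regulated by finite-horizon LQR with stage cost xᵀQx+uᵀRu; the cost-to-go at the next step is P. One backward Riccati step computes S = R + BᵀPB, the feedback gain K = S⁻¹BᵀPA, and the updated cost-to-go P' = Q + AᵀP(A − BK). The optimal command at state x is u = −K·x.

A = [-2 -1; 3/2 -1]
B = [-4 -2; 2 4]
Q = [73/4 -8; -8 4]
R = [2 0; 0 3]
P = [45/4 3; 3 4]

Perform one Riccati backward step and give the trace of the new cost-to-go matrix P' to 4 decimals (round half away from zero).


23.8232

BᵀP = [-39.0000 -4.0000; -10.5000 10.0000]
S = R + BᵀPB = [2 0; 0 3] + [148.0000 62.0000; 62.0000 61.0000] = [150.0000 62.0000; 62.0000 64.0000]
BᵀPA = [72.0000 43.0000; 36.0000 0.5000]
K = S⁻¹·BᵀPA = [0.4128 0.4727; 0.1626 -0.4501]
A−BK = [-0.0236 -0.0094; 0.0240 -0.1449]
AᵀP(A−BK) = [0.4253 0.1689; 0.1689 1.1479]
P' = Q + AᵀP(A−BK) = [18.6753 -7.8311; -7.8311 5.1479]
tr(P') = 23.8232


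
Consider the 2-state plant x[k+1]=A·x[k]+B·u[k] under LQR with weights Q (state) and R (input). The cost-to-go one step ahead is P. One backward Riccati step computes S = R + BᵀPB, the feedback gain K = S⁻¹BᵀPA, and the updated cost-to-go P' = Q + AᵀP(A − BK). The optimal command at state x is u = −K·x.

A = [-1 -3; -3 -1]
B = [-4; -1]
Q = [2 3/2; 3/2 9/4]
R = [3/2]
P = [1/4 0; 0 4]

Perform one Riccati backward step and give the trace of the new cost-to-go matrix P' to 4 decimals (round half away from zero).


BᵀP = [-1.0000 -4.0000]
S = R + BᵀPB = [3/2] + [8.0000] = [9.5000]
BᵀPA = [13.0000 7.0000]
K = S⁻¹·BᵀPA = [1.3684 0.7368]
A−BK = [4.4737 -0.0526; -1.6316 -0.2632]
AᵀP(A−BK) = [18.4605 3.1711; 3.1711 1.0921]
P' = Q + AᵀP(A−BK) = [20.4605 4.6711; 4.6711 3.3421]
tr(P') = 23.8026

23.8026


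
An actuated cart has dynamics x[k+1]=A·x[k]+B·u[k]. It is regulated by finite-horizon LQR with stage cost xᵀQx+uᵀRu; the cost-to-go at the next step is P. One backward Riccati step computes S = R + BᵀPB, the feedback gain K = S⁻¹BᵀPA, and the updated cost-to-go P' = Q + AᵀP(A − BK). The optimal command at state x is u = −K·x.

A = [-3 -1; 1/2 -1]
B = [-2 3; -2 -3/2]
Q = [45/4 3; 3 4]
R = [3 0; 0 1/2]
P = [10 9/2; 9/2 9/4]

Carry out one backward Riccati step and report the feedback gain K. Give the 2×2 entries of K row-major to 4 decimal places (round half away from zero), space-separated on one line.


BᵀP = [-29.0000 -13.5000; 23.2500 10.1250]
S = R + BᵀPB = [3 0; 0 1/2] + [85.0000 -66.7500; -66.7500 54.5625] = [88.0000 -66.7500; -66.7500 55.0625]
BᵀPA = [80.2500 42.5000; -64.6875 -33.3750]
K = S⁻¹·BᵀPA = [0.2587 0.2882; -0.8612 -0.2568]
A−BK = [0.1010 0.3467; -0.2744 -0.8088]
AᵀP(A−BK) = [0.5936 0.3880; 0.3880 0.4323]
P' = Q + AᵀP(A−BK) = [11.8436 3.3880; 3.3880 4.4323]
tr(P') = 16.2759

0.2587 0.2882 -0.8612 -0.2568


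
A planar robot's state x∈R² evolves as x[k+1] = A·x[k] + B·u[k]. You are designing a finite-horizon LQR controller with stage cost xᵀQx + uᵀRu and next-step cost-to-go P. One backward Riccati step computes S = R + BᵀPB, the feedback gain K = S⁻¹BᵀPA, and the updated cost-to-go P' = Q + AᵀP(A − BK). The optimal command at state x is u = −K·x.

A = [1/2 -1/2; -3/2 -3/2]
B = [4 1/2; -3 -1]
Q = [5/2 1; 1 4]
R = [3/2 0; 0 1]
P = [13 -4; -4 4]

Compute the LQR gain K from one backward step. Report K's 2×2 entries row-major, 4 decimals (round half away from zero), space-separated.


0.0883 -0.1757 0.7309 1.1667

BᵀP = [64.0000 -28.0000; 10.5000 -6.0000]
S = R + BᵀPB = [3/2 0; 0 1] + [340.0000 60.0000; 60.0000 11.2500] = [341.5000 60.0000; 60.0000 12.2500]
BᵀPA = [74.0000 10.0000; 14.2500 3.7500]
K = S⁻¹·BᵀPA = [0.0883 -0.1757; 0.7309 1.1667]
A−BK = [-0.2186 -0.3805; -0.5043 -0.8604]
AᵀP(A−BK) = [1.3023 2.1264; 2.1264 3.6319]
P' = Q + AᵀP(A−BK) = [3.8023 3.1264; 3.1264 7.6319]
tr(P') = 11.4342
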